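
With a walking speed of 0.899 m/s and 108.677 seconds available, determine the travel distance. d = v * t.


d = 0.899 * 108.677 = 97.701 m

97.701 m


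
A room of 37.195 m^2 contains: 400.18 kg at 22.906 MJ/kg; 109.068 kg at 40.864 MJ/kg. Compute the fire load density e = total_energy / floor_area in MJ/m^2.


Total energy = 400.18*22.906 + 109.068*40.864
= 9166.523 + 4456.955
= 13623.48 MJ
e = 13623.48 / 37.195 = 366.27 MJ/m^2

366.27 MJ/m^2


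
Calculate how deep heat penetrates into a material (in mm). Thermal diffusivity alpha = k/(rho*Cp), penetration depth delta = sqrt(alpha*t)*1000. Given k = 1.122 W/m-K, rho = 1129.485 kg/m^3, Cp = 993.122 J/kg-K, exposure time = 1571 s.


alpha = 1.122 / (1129.485 * 993.122) = 1.0003e-06 m^2/s
alpha * t = 0.0015714
delta = sqrt(0.0015714) * 1000 = 39.641 mm

39.641 mm


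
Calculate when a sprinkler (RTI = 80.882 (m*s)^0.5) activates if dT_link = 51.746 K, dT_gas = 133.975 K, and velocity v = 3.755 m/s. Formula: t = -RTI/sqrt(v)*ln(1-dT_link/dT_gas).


dT_link/dT_gas = 0.38624
ln(1 - 0.38624) = -0.48815
t = -80.882 / sqrt(3.755) * -0.48815 = 20.375 s

20.375 s


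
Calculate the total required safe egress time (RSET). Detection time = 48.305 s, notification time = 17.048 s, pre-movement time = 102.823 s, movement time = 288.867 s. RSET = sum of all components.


Total = 48.305 + 17.048 + 102.823 + 288.867 = 457.043 s

457.043 s


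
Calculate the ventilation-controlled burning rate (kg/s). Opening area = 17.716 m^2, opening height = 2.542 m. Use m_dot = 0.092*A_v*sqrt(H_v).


sqrt(H_v) = 1.5944
m_dot = 0.092 * 17.716 * 1.5944 = 2.5986 kg/s

2.5986 kg/s


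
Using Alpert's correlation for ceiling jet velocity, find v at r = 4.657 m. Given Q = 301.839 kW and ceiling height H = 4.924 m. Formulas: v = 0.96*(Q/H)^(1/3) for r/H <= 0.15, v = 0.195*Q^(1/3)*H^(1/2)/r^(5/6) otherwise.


r/H = 4.657 / 4.924 = 0.94578
r/H > 0.15, so v = 0.195*Q^(1/3)*H^(1/2)/r^(5/6)
Q^(1/3) = 6.7080
H^(1/2) = 2.2190
r^(5/6) = 3.6038
v = 0.195 * 6.7080 * 2.2190 / 3.6038 = 0.80543 m/s

0.80543 m/s


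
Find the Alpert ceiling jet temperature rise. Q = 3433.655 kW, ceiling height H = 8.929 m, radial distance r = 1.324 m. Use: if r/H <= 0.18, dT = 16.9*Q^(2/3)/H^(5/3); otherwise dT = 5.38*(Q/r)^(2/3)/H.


r/H = 1.324 / 8.929 = 0.14828
r/H <= 0.18, so dT = 16.9*Q^(2/3)/H^(5/3)
Q^(2/3) = 227.60
H^(5/3) = 38.430
dT = 16.9 * 227.60 / 38.430 = 100.09 K

100.09 K


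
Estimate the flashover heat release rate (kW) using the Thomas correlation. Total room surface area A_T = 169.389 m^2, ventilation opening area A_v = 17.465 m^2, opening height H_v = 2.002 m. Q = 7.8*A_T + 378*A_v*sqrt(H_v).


7.8*A_T = 1321.2
sqrt(H_v) = 1.4149
378*A_v*sqrt(H_v) = 9341.0
Q = 1321.2 + 9341.0 = 10662 kW

10662 kW


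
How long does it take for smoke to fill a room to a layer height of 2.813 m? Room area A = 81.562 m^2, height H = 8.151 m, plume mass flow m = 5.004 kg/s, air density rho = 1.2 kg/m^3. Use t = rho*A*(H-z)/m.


H - z = 5.338 m
t = 1.2 * 81.562 * 5.338 / 5.004 = 104.41 s

104.41 s


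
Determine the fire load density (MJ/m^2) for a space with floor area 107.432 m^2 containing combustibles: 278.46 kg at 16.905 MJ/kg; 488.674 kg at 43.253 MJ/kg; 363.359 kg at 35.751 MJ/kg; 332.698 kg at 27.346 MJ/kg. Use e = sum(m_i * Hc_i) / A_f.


Total energy = 278.46*16.905 + 488.674*43.253 + 363.359*35.751 + 332.698*27.346
= 4707.366 + 21136.62 + 12990.45 + 9097.960
= 47932.39 MJ
e = 47932.39 / 107.432 = 446.16 MJ/m^2

446.16 MJ/m^2


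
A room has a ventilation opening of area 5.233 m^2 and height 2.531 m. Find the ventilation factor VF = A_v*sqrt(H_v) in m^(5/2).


sqrt(H_v) = 1.5909
VF = 5.233 * 1.5909 = 8.3252 m^(5/2)

8.3252 m^(5/2)


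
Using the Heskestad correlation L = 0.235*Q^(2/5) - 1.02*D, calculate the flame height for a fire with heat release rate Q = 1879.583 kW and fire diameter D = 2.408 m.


Q^(2/5) = 20.400
0.235 * Q^(2/5) = 4.7939
1.02 * D = 2.4562
L = 2.3378 m

2.3378 m


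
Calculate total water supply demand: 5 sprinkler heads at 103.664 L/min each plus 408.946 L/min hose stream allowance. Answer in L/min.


Sprinkler demand = 5 * 103.664 = 518.32 L/min
Total = 518.32 + 408.946 = 927.266 L/min

927.266 L/min


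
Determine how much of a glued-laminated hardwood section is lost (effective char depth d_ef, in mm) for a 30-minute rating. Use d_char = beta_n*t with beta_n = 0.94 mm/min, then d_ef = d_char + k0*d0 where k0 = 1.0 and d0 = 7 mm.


d_char = 0.94 * 30 = 28.2 mm
d_ef = 28.2 + 1.0*7 = 35.2 mm

35.2 mm


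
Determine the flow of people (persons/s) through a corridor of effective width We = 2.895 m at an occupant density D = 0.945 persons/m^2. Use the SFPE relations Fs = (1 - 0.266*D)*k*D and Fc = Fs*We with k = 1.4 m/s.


1 - 0.266*D = 1 - 0.266*0.945 = 0.74863
Fs = 0.74863 * 1.4 * 0.945 = 0.99044 persons/(s*m)
Fc = 0.99044 * 2.895 = 2.8673 persons/s

2.8673 persons/s


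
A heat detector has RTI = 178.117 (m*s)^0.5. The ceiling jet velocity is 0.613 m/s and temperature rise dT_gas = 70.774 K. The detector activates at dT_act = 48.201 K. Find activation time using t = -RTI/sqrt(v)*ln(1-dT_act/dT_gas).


dT_act/dT_gas = 0.68106
ln(1 - 0.68106) = -1.1427
t = -178.117 / sqrt(0.613) * -1.1427 = 259.97 s

259.97 s


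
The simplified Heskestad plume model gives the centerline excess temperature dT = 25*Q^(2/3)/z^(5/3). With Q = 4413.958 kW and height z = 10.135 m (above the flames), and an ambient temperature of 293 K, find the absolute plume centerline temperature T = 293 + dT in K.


Q^(2/3) = 269.08
z^(5/3) = 47.465
dT = 25 * 269.08 / 47.465 = 141.73 K
T = 293 + 141.73 = 434.73 K

434.73 K


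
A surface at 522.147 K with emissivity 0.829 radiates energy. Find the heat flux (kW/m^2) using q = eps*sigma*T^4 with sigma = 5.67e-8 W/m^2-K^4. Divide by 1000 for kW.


T^4 = 7.4331e+10
q = 0.829 * 5.67e-8 * 7.4331e+10 / 1000 = 3.4939 kW/m^2

3.4939 kW/m^2


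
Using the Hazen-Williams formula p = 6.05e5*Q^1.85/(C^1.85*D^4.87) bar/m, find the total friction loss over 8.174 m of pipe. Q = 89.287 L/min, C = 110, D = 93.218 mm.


Q^1.85 = 4064.0
C^1.85 = 5978.3
D^4.87 = 3.9036e+09
p/m = 0.00010536 bar/m
p_total = 0.00010536 * 8.174 = 0.00086121 bar

0.00086121 bar


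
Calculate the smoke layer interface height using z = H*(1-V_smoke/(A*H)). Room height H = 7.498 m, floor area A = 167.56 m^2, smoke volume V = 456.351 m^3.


V/(A*H) = 0.36323
1 - 0.36323 = 0.63677
z = 7.498 * 0.63677 = 4.7745 m

4.7745 m


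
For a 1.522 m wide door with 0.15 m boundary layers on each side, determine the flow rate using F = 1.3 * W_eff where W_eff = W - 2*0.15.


W_eff = 1.522 - 0.30 = 1.222 m
F = 1.3 * 1.222 = 1.5886 persons/s

1.5886 persons/s


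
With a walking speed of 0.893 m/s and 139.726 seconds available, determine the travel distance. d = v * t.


d = 0.893 * 139.726 = 124.78 m

124.78 m


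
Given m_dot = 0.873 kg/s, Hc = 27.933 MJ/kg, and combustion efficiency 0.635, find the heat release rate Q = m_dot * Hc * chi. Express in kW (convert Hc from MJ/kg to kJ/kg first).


Hc = 27.933 MJ/kg = 27.933 * 1000 kJ/kg = 27933 kJ/kg
Q = 0.873 kg/s * 27933 kJ/kg * 0.635 = 15485 kW

15485 kW


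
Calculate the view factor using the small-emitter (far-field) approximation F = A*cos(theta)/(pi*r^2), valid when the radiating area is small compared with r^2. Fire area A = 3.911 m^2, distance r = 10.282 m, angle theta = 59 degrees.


cos(59 deg) = 0.51504
pi*r^2 = 332.13
F = 3.911 * 0.51504 / 332.13 = 0.0060649

0.0060649


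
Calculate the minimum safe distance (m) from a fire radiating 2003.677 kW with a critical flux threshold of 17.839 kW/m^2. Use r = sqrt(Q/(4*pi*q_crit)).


4*pi*q_crit = 224.17
Q/(4*pi*q_crit) = 8.9381
r = sqrt(8.9381) = 2.9897 m

2.9897 m


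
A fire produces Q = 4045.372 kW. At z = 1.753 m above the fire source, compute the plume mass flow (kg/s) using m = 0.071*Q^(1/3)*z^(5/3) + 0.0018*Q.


Q^(1/3) = 15.934
z^(5/3) = 2.5486
First term = 0.071 * 15.934 * 2.5486 = 2.8832
Second term = 0.0018 * 4045.372 = 7.2817
m = 10.165 kg/s

10.165 kg/s


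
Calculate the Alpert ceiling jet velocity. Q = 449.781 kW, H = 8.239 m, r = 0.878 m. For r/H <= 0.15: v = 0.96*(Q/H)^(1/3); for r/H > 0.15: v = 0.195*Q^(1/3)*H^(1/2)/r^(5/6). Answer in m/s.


r/H = 0.878 / 8.239 = 0.10657
r/H <= 0.15, so v = 0.96*(Q/H)^(1/3)
Q/H = 54.592
(Q/H)^(1/3) = 3.7935
v = 0.96 * 3.7935 = 3.6418 m/s

3.6418 m/s


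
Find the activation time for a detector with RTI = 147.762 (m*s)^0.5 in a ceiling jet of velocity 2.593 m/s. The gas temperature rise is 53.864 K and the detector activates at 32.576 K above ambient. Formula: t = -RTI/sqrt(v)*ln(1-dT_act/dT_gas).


dT_act/dT_gas = 0.60478
ln(1 - 0.60478) = -0.92832
t = -147.762 / sqrt(2.593) * -0.92832 = 85.184 s

85.184 s


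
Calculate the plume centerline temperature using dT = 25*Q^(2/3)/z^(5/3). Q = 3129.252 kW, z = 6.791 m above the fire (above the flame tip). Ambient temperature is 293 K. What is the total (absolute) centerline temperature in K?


Q^(2/3) = 213.94
z^(5/3) = 24.353
dT = 25 * 213.94 / 24.353 = 219.62 K
T = 293 + 219.62 = 512.62 K

512.62 K


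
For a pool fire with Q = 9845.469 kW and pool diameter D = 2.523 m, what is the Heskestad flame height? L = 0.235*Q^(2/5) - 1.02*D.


Q^(2/5) = 39.563
0.235 * Q^(2/5) = 9.2974
1.02 * D = 2.5735
L = 6.7240 m

6.7240 m


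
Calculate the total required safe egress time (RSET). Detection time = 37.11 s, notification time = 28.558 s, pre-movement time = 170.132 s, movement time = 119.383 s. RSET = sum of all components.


Total = 37.11 + 28.558 + 170.132 + 119.383 = 355.183 s

355.183 s


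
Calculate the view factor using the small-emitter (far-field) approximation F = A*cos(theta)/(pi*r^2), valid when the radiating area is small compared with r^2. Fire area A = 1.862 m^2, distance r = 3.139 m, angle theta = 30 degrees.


cos(30 deg) = 0.86603
pi*r^2 = 30.955
F = 1.862 * 0.86603 / 30.955 = 0.052093

0.052093


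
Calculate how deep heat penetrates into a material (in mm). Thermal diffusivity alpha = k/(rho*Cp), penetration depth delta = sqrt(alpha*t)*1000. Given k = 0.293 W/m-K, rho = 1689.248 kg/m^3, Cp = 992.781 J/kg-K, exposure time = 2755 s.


alpha = 0.293 / (1689.248 * 992.781) = 1.7471e-07 m^2/s
alpha * t = 0.00048133
delta = sqrt(0.00048133) * 1000 = 21.939 mm

21.939 mm


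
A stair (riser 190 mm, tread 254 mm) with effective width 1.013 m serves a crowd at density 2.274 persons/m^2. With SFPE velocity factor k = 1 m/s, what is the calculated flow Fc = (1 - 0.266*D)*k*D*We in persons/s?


1 - 0.266*D = 1 - 0.266*2.274 = 0.39512
Fs = 0.39512 * 1 * 2.274 = 0.89849 persons/(s*m)
Fc = 0.89849 * 1.013 = 0.91017 persons/s

0.91017 persons/s


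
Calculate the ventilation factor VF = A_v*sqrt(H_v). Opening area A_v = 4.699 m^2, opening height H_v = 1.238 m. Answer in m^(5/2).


sqrt(H_v) = 1.1127
VF = 4.699 * 1.1127 = 5.2284 m^(5/2)

5.2284 m^(5/2)


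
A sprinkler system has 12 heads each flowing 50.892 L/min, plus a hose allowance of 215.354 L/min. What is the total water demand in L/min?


Sprinkler demand = 12 * 50.892 = 610.704 L/min
Total = 610.704 + 215.354 = 826.058 L/min

826.058 L/min


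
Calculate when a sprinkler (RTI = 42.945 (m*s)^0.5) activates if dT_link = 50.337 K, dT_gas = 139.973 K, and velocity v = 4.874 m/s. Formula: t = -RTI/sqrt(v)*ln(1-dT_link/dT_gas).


dT_link/dT_gas = 0.35962
ln(1 - 0.35962) = -0.44569
t = -42.945 / sqrt(4.874) * -0.44569 = 8.6697 s

8.6697 s


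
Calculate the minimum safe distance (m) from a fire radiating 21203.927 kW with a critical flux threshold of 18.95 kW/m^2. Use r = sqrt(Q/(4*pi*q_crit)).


4*pi*q_crit = 238.13
Q/(4*pi*q_crit) = 89.042
r = sqrt(89.042) = 9.4362 m

9.4362 m


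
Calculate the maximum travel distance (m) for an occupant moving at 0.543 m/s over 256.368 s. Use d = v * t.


d = 0.543 * 256.368 = 139.21 m

139.21 m


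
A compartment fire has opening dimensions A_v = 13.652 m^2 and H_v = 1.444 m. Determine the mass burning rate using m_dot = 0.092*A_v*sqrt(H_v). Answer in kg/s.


sqrt(H_v) = 1.2017
m_dot = 0.092 * 13.652 * 1.2017 = 1.5093 kg/s

1.5093 kg/s


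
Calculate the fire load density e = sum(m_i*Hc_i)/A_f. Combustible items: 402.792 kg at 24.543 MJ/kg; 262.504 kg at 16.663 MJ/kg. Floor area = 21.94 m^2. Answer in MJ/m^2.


Total energy = 402.792*24.543 + 262.504*16.663
= 9885.724 + 4374.104
= 14259.83 MJ
e = 14259.83 / 21.94 = 649.95 MJ/m^2

649.95 MJ/m^2


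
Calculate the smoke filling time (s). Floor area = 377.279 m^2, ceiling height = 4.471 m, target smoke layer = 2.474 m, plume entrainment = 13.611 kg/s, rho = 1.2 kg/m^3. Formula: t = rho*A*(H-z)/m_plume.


H - z = 1.997 m
t = 1.2 * 377.279 * 1.997 / 13.611 = 66.425 s

66.425 s


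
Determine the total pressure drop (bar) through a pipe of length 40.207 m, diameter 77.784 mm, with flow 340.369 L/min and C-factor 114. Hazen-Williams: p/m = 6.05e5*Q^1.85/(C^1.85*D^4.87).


Q^1.85 = 48318
C^1.85 = 6386.7
D^4.87 = 1.6167e+09
p/m = 0.0028311 bar/m
p_total = 0.0028311 * 40.207 = 0.11383 bar

0.11383 bar


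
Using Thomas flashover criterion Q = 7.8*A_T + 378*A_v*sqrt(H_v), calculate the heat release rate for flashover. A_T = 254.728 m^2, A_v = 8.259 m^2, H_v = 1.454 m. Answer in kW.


7.8*A_T = 1986.9
sqrt(H_v) = 1.2058
378*A_v*sqrt(H_v) = 3764.4
Q = 1986.9 + 3764.4 = 5751.3 kW

5751.3 kW


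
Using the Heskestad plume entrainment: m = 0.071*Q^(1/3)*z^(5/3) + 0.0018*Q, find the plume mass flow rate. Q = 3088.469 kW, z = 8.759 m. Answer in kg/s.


Q^(1/3) = 14.563
z^(5/3) = 37.218
First term = 0.071 * 14.563 * 37.218 = 38.483
Second term = 0.0018 * 3088.469 = 5.5592
m = 44.042 kg/s

44.042 kg/s


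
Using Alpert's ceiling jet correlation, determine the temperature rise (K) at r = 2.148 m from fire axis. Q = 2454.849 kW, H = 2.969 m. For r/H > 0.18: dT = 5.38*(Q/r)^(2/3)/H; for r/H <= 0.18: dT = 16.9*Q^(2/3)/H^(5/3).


r/H = 2.148 / 2.969 = 0.72348
r/H > 0.18, so dT = 5.38*(Q/r)^(2/3)/H
Q/r = 1142.9
(Q/r)^(2/3) = 109.31
dT = 5.38 * 109.31 / 2.969 = 198.08 K

198.08 K


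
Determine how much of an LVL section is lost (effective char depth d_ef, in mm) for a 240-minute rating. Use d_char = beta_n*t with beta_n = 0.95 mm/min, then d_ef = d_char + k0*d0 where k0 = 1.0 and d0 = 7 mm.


d_char = 0.95 * 240 = 228 mm
d_ef = 228 + 1.0*7 = 235 mm

235 mm


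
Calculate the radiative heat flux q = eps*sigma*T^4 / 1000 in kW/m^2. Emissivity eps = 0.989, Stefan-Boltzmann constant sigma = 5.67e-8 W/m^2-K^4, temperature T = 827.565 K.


T^4 = 4.6904e+11
q = 0.989 * 5.67e-8 * 4.6904e+11 / 1000 = 26.302 kW/m^2

26.302 kW/m^2


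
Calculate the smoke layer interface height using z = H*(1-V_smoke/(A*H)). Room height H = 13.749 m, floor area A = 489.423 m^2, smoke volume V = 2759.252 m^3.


V/(A*H) = 0.41005
1 - 0.41005 = 0.58995
z = 13.749 * 0.58995 = 8.1112 m

8.1112 m


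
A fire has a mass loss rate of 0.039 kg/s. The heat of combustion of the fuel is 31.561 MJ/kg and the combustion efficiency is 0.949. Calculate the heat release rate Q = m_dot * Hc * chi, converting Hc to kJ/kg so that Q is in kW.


Hc = 31.561 MJ/kg = 31.561 * 1000 kJ/kg = 31561 kJ/kg
Q = 0.039 kg/s * 31561 kJ/kg * 0.949 = 1168.1 kW

1168.1 kW


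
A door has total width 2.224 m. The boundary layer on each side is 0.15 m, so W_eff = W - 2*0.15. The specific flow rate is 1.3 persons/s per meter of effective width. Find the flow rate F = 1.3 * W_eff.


W_eff = 2.224 - 0.30 = 1.924 m
F = 1.3 * 1.924 = 2.5012 persons/s

2.5012 persons/s


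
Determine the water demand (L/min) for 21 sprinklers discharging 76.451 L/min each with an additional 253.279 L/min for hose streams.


Sprinkler demand = 21 * 76.451 = 1605.471 L/min
Total = 1605.471 + 253.279 = 1858.75 L/min

1858.75 L/min


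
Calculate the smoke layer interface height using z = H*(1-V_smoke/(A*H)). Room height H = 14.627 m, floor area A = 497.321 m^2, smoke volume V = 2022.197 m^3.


V/(A*H) = 0.27799
1 - 0.27799 = 0.72201
z = 14.627 * 0.72201 = 10.561 m

10.561 m


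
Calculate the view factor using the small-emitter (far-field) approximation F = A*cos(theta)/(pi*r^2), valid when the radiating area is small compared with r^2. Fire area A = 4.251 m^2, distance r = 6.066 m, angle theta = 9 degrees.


cos(9 deg) = 0.98769
pi*r^2 = 115.60
F = 4.251 * 0.98769 / 115.60 = 0.036321

0.036321


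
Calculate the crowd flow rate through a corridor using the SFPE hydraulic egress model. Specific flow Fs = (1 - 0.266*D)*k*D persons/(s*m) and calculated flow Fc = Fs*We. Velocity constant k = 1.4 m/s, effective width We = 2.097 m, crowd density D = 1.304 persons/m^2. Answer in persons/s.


1 - 0.266*D = 1 - 0.266*1.304 = 0.65314
Fs = 0.65314 * 1.4 * 1.304 = 1.1924 persons/(s*m)
Fc = 1.1924 * 2.097 = 2.5004 persons/s

2.5004 persons/s


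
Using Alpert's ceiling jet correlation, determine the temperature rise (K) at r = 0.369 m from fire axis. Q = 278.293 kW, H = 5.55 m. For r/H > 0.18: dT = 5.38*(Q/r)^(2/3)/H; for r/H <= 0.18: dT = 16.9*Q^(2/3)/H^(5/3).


r/H = 0.369 / 5.55 = 0.066486
r/H <= 0.18, so dT = 16.9*Q^(2/3)/H^(5/3)
Q^(2/3) = 42.625
H^(5/3) = 17.398
dT = 16.9 * 42.625 / 17.398 = 41.406 K

41.406 K


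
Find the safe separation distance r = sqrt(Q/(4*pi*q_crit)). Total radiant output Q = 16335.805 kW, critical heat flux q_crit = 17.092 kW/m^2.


4*pi*q_crit = 214.78
Q/(4*pi*q_crit) = 76.057
r = sqrt(76.057) = 8.7211 m

8.7211 m


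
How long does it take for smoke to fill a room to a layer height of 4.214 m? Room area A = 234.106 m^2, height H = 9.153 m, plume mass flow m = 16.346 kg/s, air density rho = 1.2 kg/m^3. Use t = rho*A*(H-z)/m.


H - z = 4.939 m
t = 1.2 * 234.106 * 4.939 / 16.346 = 84.883 s

84.883 s


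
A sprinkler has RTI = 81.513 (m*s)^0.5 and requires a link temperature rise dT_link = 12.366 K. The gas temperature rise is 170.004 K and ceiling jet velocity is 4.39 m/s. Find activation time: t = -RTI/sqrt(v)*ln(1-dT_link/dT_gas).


dT_link/dT_gas = 0.072739
ln(1 - 0.072739) = -0.075521
t = -81.513 / sqrt(4.39) * -0.075521 = 2.9381 s

2.9381 s


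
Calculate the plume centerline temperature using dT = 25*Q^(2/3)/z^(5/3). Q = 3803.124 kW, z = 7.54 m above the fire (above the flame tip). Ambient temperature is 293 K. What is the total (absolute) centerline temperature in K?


Q^(2/3) = 243.65
z^(5/3) = 28.992
dT = 25 * 243.65 / 28.992 = 210.09 K
T = 293 + 210.09 = 503.09 K

503.09 K


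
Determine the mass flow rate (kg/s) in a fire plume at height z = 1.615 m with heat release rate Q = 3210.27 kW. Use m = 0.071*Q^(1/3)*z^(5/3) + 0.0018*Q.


Q^(1/3) = 14.752
z^(5/3) = 2.2231
First term = 0.071 * 14.752 * 2.2231 = 2.3284
Second term = 0.0018 * 3210.27 = 5.7785
m = 8.1069 kg/s

8.1069 kg/s


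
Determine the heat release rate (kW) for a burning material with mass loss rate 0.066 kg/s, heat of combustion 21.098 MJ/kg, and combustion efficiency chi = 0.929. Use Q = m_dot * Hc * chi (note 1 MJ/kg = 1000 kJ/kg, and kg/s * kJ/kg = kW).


Hc = 21.098 MJ/kg = 21.098 * 1000 kJ/kg = 21098 kJ/kg
Q = 0.066 kg/s * 21098 kJ/kg * 0.929 = 1293.6 kW

1293.6 kW


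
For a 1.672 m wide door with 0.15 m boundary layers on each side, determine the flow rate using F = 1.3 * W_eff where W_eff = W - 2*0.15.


W_eff = 1.672 - 0.30 = 1.372 m
F = 1.3 * 1.372 = 1.7836 persons/s

1.7836 persons/s


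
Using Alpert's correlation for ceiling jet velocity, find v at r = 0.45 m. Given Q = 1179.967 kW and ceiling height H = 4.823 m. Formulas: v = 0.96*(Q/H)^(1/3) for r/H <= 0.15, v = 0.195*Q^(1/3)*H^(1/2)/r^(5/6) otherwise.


r/H = 0.45 / 4.823 = 0.093303
r/H <= 0.15, so v = 0.96*(Q/H)^(1/3)
Q/H = 244.65
(Q/H)^(1/3) = 6.2544
v = 0.96 * 6.2544 = 6.0042 m/s

6.0042 m/s


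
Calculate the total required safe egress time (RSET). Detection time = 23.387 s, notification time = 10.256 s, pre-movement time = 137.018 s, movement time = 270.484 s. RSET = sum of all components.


Total = 23.387 + 10.256 + 137.018 + 270.484 = 441.145 s

441.145 s


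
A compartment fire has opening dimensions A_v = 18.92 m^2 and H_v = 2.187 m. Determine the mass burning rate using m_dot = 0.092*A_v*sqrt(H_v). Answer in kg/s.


sqrt(H_v) = 1.4789
m_dot = 0.092 * 18.92 * 1.4789 = 2.5741 kg/s

2.5741 kg/s


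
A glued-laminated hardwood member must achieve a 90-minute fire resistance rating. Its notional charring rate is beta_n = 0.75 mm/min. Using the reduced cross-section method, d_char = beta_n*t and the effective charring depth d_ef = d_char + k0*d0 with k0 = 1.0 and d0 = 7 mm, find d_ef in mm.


d_char = 0.75 * 90 = 67.5 mm
d_ef = 67.5 + 1.0*7 = 74.5 mm

74.5 mm


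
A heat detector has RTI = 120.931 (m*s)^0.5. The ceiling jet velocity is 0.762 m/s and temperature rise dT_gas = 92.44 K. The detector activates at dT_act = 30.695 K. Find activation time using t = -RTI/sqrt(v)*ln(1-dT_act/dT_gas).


dT_act/dT_gas = 0.33205
ln(1 - 0.33205) = -0.40355
t = -120.931 / sqrt(0.762) * -0.40355 = 55.905 s

55.905 s


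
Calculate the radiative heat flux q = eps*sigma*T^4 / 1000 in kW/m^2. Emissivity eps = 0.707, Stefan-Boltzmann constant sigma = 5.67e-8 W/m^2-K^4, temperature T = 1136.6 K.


T^4 = 1.6689e+12
q = 0.707 * 5.67e-8 * 1.6689e+12 / 1000 = 66.901 kW/m^2

66.901 kW/m^2


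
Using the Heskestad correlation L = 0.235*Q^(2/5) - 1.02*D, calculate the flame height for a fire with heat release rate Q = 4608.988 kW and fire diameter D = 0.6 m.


Q^(2/5) = 29.204
0.235 * Q^(2/5) = 6.8629
1.02 * D = 0.612
L = 6.2509 m

6.2509 m


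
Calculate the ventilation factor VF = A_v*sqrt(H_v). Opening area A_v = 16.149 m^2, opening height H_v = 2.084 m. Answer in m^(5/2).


sqrt(H_v) = 1.4436
VF = 16.149 * 1.4436 = 23.313 m^(5/2)

23.313 m^(5/2)


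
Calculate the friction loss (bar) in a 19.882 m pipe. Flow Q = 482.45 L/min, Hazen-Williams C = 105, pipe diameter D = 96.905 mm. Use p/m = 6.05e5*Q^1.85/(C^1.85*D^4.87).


Q^1.85 = 92127
C^1.85 = 5485.3
D^4.87 = 4.7153e+09
p/m = 0.0021549 bar/m
p_total = 0.0021549 * 19.882 = 0.042845 bar

0.042845 bar


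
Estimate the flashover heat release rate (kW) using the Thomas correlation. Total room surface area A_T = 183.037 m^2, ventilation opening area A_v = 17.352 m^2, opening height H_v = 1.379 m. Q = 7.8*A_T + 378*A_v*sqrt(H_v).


7.8*A_T = 1427.7
sqrt(H_v) = 1.1743
378*A_v*sqrt(H_v) = 7702.4
Q = 1427.7 + 7702.4 = 9130.0 kW

9130.0 kW


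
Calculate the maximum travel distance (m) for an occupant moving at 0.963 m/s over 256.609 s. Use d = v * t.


d = 0.963 * 256.609 = 247.11 m

247.11 m


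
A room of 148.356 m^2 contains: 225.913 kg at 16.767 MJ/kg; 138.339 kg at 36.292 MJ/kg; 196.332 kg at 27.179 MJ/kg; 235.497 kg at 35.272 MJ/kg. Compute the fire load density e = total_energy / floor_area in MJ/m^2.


Total energy = 225.913*16.767 + 138.339*36.292 + 196.332*27.179 + 235.497*35.272
= 3787.883 + 5020.599 + 5336.107 + 8306.450
= 22451.04 MJ
e = 22451.04 / 148.356 = 151.33 MJ/m^2

151.33 MJ/m^2


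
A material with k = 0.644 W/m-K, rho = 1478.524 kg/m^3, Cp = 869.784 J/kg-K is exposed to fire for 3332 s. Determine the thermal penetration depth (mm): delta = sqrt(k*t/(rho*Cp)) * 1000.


alpha = 0.644 / (1478.524 * 869.784) = 5.0078e-07 m^2/s
alpha * t = 0.0016686
delta = sqrt(0.0016686) * 1000 = 40.848 mm

40.848 mm


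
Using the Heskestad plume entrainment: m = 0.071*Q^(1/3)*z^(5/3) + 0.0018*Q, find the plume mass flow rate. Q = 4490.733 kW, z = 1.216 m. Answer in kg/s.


Q^(1/3) = 16.498
z^(5/3) = 1.3853
First term = 0.071 * 16.498 * 1.3853 = 1.6228
Second term = 0.0018 * 4490.733 = 8.0833
m = 9.7061 kg/s

9.7061 kg/s


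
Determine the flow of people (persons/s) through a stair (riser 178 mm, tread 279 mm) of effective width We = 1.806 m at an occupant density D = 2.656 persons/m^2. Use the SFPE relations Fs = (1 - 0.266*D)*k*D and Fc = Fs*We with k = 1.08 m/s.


1 - 0.266*D = 1 - 0.266*2.656 = 0.29350
Fs = 0.29350 * 1.08 * 2.656 = 0.84191 persons/(s*m)
Fc = 0.84191 * 1.806 = 1.5205 persons/s

1.5205 persons/s


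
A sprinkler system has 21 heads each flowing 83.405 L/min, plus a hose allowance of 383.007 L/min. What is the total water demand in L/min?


Sprinkler demand = 21 * 83.405 = 1751.505 L/min
Total = 1751.505 + 383.007 = 2134.512 L/min

2134.512 L/min


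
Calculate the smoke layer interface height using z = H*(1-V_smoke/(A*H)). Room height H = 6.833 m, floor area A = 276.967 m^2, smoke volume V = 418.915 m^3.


V/(A*H) = 0.22135
1 - 0.22135 = 0.77865
z = 6.833 * 0.77865 = 5.3205 m

5.3205 m


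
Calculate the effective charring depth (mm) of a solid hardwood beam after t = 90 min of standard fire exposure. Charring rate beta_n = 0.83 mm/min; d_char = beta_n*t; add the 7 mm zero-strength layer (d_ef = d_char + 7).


d_char = 0.83 * 90 = 74.7 mm
d_ef = 74.7 + 1.0*7 = 81.7 mm

81.7 mm


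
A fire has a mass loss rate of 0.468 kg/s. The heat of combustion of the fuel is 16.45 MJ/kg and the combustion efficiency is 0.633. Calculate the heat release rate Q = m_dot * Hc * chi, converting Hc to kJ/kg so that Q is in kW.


Hc = 16.45 MJ/kg = 16.45 * 1000 kJ/kg = 16450 kJ/kg
Q = 0.468 kg/s * 16450 kJ/kg * 0.633 = 4873.2 kW

4873.2 kW


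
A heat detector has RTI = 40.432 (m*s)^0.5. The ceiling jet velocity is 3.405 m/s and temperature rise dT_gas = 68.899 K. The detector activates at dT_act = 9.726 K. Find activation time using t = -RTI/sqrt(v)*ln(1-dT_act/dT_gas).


dT_act/dT_gas = 0.14116
ln(1 - 0.14116) = -0.15218
t = -40.432 / sqrt(3.405) * -0.15218 = 3.3344 s

3.3344 s


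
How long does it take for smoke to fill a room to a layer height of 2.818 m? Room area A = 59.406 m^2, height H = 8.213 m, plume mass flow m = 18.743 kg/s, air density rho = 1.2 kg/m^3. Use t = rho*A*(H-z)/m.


H - z = 5.395 m
t = 1.2 * 59.406 * 5.395 / 18.743 = 20.519 s

20.519 s


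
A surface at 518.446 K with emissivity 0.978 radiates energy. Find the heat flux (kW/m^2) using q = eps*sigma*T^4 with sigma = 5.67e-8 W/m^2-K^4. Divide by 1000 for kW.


T^4 = 7.2246e+10
q = 0.978 * 5.67e-8 * 7.2246e+10 / 1000 = 4.0062 kW/m^2

4.0062 kW/m^2


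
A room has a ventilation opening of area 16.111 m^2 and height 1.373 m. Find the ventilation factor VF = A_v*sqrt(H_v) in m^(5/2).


sqrt(H_v) = 1.1718
VF = 16.111 * 1.1718 = 18.878 m^(5/2)

18.878 m^(5/2)


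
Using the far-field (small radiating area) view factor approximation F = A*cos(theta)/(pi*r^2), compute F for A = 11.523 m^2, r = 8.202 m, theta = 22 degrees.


cos(22 deg) = 0.92718
pi*r^2 = 211.34
F = 11.523 * 0.92718 / 211.34 = 0.050552

0.050552


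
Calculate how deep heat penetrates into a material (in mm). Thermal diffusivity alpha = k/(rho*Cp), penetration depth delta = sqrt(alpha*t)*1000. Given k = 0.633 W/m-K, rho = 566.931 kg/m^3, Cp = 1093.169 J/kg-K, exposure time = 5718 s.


alpha = 0.633 / (566.931 * 1093.169) = 1.0214e-06 m^2/s
alpha * t = 0.0058402
delta = sqrt(0.0058402) * 1000 = 76.421 mm

76.421 mm


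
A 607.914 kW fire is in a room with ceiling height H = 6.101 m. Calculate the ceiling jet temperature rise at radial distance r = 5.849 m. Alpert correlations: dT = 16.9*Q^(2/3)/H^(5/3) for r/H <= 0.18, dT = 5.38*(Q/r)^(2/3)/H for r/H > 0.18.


r/H = 5.849 / 6.101 = 0.95870
r/H > 0.18, so dT = 5.38*(Q/r)^(2/3)/H
Q/r = 103.93
(Q/r)^(2/3) = 22.106
dT = 5.38 * 22.106 / 6.101 = 19.493 K

19.493 K


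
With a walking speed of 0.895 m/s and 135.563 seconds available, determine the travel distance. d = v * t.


d = 0.895 * 135.563 = 121.33 m

121.33 m


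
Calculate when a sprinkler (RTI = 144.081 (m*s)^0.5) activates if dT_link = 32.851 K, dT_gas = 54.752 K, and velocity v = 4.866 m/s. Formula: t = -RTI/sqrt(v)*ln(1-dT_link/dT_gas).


dT_link/dT_gas = 0.60000
ln(1 - 0.60000) = -0.91628
t = -144.081 / sqrt(4.866) * -0.91628 = 59.848 s

59.848 s


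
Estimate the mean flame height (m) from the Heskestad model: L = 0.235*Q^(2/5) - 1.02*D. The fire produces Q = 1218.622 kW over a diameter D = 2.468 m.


Q^(2/5) = 17.153
0.235 * Q^(2/5) = 4.0310
1.02 * D = 2.5174
L = 1.5137 m

1.5137 m


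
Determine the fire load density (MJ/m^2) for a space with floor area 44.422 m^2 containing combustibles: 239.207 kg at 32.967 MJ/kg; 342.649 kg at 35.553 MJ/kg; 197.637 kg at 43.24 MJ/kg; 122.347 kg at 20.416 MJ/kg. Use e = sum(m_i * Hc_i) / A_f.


Total energy = 239.207*32.967 + 342.649*35.553 + 197.637*43.24 + 122.347*20.416
= 7885.937 + 12182.20 + 8545.824 + 2497.836
= 31111.80 MJ
e = 31111.80 / 44.422 = 700.37 MJ/m^2

700.37 MJ/m^2


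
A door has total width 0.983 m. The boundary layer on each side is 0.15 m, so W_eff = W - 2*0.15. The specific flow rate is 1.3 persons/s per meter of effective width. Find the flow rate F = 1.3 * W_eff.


W_eff = 0.983 - 0.30 = 0.683 m
F = 1.3 * 0.683 = 0.88790 persons/s

0.88790 persons/s


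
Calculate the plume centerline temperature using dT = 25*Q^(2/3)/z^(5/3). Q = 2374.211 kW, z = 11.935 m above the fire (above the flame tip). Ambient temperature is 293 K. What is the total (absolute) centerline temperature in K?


Q^(2/3) = 177.97
z^(5/3) = 62.331
dT = 25 * 177.97 / 62.331 = 71.381 K
T = 293 + 71.381 = 364.38 K

364.38 K


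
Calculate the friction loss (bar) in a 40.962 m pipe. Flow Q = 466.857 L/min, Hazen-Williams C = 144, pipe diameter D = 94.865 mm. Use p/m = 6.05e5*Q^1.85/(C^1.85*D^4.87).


Q^1.85 = 86694
C^1.85 = 9839.4
D^4.87 = 4.2511e+09
p/m = 0.0012539 bar/m
p_total = 0.0012539 * 40.962 = 0.051363 bar

0.051363 bar


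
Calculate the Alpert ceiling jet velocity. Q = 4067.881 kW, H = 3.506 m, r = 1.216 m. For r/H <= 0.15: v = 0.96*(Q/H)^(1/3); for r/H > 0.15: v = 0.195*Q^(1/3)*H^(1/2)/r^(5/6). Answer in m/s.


r/H = 1.216 / 3.506 = 0.34683
r/H > 0.15, so v = 0.195*Q^(1/3)*H^(1/2)/r^(5/6)
Q^(1/3) = 15.963
H^(1/2) = 1.8724
r^(5/6) = 1.1770
v = 0.195 * 15.963 * 1.8724 / 1.1770 = 4.9521 m/s

4.9521 m/s


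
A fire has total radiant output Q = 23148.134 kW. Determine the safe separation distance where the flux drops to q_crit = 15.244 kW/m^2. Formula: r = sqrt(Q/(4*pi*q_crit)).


4*pi*q_crit = 191.56
Q/(4*pi*q_crit) = 120.84
r = sqrt(120.84) = 10.993 m

10.993 m


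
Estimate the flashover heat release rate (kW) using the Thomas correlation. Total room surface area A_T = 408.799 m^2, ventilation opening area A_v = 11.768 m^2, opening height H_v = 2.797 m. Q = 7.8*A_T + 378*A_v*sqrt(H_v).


7.8*A_T = 3188.6
sqrt(H_v) = 1.6724
378*A_v*sqrt(H_v) = 7439.4
Q = 3188.6 + 7439.4 = 10628 kW

10628 kW


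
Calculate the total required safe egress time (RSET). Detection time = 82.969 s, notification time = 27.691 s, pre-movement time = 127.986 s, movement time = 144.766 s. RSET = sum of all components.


Total = 82.969 + 27.691 + 127.986 + 144.766 = 383.412 s

383.412 s


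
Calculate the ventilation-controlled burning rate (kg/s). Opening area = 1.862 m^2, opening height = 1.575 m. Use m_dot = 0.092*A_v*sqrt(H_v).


sqrt(H_v) = 1.2550
m_dot = 0.092 * 1.862 * 1.2550 = 0.21498 kg/s

0.21498 kg/s


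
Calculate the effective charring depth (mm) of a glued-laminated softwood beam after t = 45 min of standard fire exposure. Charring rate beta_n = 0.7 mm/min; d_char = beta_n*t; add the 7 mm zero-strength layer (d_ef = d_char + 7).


d_char = 0.7 * 45 = 31.5 mm
d_ef = 31.5 + 1.0*7 = 38.5 mm

38.5 mm


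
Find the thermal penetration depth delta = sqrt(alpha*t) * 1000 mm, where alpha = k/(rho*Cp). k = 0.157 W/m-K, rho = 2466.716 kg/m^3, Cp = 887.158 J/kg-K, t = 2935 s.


alpha = 0.157 / (2466.716 * 887.158) = 7.1743e-08 m^2/s
alpha * t = 0.00021057
delta = sqrt(0.00021057) * 1000 = 14.511 mm

14.511 mm


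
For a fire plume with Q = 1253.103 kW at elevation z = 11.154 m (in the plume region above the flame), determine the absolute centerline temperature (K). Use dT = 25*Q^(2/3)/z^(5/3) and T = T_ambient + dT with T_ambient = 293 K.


Q^(2/3) = 116.23
z^(5/3) = 55.682
dT = 25 * 116.23 / 55.682 = 52.185 K
T = 293 + 52.185 = 345.19 K

345.19 K


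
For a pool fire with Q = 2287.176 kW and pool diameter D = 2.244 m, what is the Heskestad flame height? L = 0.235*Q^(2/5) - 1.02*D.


Q^(2/5) = 22.066
0.235 * Q^(2/5) = 5.1855
1.02 * D = 2.2889
L = 2.8966 m

2.8966 m


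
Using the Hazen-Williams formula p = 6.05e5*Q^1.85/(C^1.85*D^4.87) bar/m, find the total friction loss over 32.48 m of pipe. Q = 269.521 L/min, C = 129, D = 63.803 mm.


Q^1.85 = 31376
C^1.85 = 8027.7
D^4.87 = 6.1599e+08
p/m = 0.0038387 bar/m
p_total = 0.0038387 * 32.48 = 0.12468 bar

0.12468 bar


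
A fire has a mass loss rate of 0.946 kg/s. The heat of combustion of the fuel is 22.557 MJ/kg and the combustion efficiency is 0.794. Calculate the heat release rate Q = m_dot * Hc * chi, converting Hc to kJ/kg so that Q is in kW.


Hc = 22.557 MJ/kg = 22.557 * 1000 kJ/kg = 22557 kJ/kg
Q = 0.946 kg/s * 22557 kJ/kg * 0.794 = 16943 kW

16943 kW


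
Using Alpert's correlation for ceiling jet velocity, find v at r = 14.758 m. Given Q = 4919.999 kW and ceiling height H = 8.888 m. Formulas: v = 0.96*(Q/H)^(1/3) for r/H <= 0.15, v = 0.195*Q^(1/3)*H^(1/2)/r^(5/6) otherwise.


r/H = 14.758 / 8.888 = 1.6604
r/H > 0.15, so v = 0.195*Q^(1/3)*H^(1/2)/r^(5/6)
Q^(1/3) = 17.008
H^(1/2) = 2.9813
r^(5/6) = 9.4230
v = 0.195 * 17.008 * 2.9813 / 9.4230 = 1.0493 m/s

1.0493 m/s


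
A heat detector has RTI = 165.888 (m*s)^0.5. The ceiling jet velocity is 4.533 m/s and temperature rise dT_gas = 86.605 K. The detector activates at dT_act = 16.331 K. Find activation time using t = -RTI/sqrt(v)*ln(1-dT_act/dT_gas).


dT_act/dT_gas = 0.18857
ln(1 - 0.18857) = -0.20896
t = -165.888 / sqrt(4.533) * -0.20896 = 16.281 s

16.281 s


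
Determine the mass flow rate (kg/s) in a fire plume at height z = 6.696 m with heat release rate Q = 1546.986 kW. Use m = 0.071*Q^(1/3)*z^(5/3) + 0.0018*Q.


Q^(1/3) = 11.565
z^(5/3) = 23.788
First term = 0.071 * 11.565 * 23.788 = 19.533
Second term = 0.0018 * 1546.986 = 2.7846
m = 22.318 kg/s

22.318 kg/s


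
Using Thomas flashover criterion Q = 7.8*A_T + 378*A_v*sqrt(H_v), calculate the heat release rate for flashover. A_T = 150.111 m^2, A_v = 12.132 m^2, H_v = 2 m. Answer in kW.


7.8*A_T = 1170.9
sqrt(H_v) = 1.4142
378*A_v*sqrt(H_v) = 6485.4
Q = 1170.9 + 6485.4 = 7656.3 kW

7656.3 kW


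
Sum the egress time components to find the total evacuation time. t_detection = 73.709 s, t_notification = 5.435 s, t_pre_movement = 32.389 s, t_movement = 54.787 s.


Total = 73.709 + 5.435 + 32.389 + 54.787 = 166.32 s

166.32 s


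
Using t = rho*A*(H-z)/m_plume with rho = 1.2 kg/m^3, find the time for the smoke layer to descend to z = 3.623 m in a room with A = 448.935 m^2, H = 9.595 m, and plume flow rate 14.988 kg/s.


H - z = 5.972 m
t = 1.2 * 448.935 * 5.972 / 14.988 = 214.65 s

214.65 s


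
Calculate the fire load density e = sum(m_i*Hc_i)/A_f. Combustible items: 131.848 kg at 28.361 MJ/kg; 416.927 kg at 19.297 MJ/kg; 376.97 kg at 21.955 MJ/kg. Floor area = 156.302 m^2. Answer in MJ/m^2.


Total energy = 131.848*28.361 + 416.927*19.297 + 376.97*21.955
= 3739.341 + 8045.440 + 8276.376
= 20061.16 MJ
e = 20061.16 / 156.302 = 128.35 MJ/m^2

128.35 MJ/m^2


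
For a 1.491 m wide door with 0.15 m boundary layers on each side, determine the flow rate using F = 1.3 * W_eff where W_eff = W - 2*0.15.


W_eff = 1.491 - 0.30 = 1.191 m
F = 1.3 * 1.191 = 1.5483 persons/s

1.5483 persons/s


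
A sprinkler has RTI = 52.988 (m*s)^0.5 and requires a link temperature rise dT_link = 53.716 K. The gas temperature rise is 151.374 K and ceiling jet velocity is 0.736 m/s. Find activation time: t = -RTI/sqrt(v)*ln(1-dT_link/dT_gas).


dT_link/dT_gas = 0.35486
ln(1 - 0.35486) = -0.43828
t = -52.988 / sqrt(0.736) * -0.43828 = 27.070 s

27.070 s


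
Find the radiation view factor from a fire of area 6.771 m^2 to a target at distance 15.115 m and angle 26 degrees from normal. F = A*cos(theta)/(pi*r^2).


cos(26 deg) = 0.89879
pi*r^2 = 717.74
F = 6.771 * 0.89879 / 717.74 = 0.0084790

0.0084790


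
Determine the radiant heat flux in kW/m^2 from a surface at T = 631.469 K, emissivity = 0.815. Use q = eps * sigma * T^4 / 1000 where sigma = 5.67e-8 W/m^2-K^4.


T^4 = 1.5900e+11
q = 0.815 * 5.67e-8 * 1.5900e+11 / 1000 = 7.3477 kW/m^2

7.3477 kW/m^2


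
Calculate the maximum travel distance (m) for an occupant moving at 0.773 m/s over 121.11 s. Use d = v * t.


d = 0.773 * 121.11 = 93.618 m

93.618 m


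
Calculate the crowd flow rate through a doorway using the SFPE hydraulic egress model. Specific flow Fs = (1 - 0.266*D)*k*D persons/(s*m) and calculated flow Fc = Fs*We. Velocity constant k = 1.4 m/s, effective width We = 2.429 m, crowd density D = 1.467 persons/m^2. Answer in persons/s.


1 - 0.266*D = 1 - 0.266*1.467 = 0.60978
Fs = 0.60978 * 1.4 * 1.467 = 1.2524 persons/(s*m)
Fc = 1.2524 * 2.429 = 3.0420 persons/s

3.0420 persons/s


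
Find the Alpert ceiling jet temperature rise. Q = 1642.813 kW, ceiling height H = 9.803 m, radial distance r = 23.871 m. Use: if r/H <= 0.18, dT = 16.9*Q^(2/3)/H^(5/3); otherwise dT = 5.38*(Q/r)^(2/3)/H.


r/H = 23.871 / 9.803 = 2.4351
r/H > 0.18, so dT = 5.38*(Q/r)^(2/3)/H
Q/r = 68.820
(Q/r)^(2/3) = 16.794
dT = 5.38 * 16.794 / 9.803 = 9.2165 K

9.2165 K


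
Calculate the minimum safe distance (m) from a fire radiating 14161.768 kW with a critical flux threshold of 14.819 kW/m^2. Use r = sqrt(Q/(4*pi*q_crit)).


4*pi*q_crit = 186.22
Q/(4*pi*q_crit) = 76.048
r = sqrt(76.048) = 8.7206 m

8.7206 m


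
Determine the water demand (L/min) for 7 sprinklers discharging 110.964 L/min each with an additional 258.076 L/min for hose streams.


Sprinkler demand = 7 * 110.964 = 776.748 L/min
Total = 776.748 + 258.076 = 1034.824 L/min

1034.824 L/min


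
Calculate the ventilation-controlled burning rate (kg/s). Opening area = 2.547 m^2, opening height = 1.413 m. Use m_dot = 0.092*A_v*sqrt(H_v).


sqrt(H_v) = 1.1887
m_dot = 0.092 * 2.547 * 1.1887 = 0.27854 kg/s

0.27854 kg/s


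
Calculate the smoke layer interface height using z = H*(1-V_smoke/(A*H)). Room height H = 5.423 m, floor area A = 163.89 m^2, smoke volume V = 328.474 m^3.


V/(A*H) = 0.36958
1 - 0.36958 = 0.63042
z = 5.423 * 0.63042 = 3.4188 m

3.4188 m


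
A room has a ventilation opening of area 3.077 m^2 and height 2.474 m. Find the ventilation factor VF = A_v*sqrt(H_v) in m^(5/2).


sqrt(H_v) = 1.5729
VF = 3.077 * 1.5729 = 4.8398 m^(5/2)

4.8398 m^(5/2)


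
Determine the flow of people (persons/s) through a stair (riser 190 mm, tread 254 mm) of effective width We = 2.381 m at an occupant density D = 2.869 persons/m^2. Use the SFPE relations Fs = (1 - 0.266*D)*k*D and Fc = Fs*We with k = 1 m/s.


1 - 0.266*D = 1 - 0.266*2.869 = 0.23685
Fs = 0.23685 * 1 * 2.869 = 0.67951 persons/(s*m)
Fc = 0.67951 * 2.381 = 1.6179 persons/s

1.6179 persons/s


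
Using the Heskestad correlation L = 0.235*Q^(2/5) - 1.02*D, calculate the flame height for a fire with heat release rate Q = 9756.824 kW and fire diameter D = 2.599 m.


Q^(2/5) = 39.421
0.235 * Q^(2/5) = 9.2638
1.02 * D = 2.6510
L = 6.6129 m

6.6129 m


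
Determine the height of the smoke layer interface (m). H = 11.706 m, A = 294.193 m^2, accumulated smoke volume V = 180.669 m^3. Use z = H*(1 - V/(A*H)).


V/(A*H) = 0.052462
1 - 0.052462 = 0.94754
z = 11.706 * 0.94754 = 11.092 m

11.092 m


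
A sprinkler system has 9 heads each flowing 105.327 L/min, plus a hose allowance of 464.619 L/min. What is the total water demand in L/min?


Sprinkler demand = 9 * 105.327 = 947.943 L/min
Total = 947.943 + 464.619 = 1412.562 L/min

1412.562 L/min


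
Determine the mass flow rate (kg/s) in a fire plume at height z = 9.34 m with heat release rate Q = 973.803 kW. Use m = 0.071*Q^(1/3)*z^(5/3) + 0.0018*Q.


Q^(1/3) = 9.9119
z^(5/3) = 41.423
First term = 0.071 * 9.9119 * 41.423 = 29.151
Second term = 0.0018 * 973.803 = 1.7528
m = 30.904 kg/s

30.904 kg/s
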